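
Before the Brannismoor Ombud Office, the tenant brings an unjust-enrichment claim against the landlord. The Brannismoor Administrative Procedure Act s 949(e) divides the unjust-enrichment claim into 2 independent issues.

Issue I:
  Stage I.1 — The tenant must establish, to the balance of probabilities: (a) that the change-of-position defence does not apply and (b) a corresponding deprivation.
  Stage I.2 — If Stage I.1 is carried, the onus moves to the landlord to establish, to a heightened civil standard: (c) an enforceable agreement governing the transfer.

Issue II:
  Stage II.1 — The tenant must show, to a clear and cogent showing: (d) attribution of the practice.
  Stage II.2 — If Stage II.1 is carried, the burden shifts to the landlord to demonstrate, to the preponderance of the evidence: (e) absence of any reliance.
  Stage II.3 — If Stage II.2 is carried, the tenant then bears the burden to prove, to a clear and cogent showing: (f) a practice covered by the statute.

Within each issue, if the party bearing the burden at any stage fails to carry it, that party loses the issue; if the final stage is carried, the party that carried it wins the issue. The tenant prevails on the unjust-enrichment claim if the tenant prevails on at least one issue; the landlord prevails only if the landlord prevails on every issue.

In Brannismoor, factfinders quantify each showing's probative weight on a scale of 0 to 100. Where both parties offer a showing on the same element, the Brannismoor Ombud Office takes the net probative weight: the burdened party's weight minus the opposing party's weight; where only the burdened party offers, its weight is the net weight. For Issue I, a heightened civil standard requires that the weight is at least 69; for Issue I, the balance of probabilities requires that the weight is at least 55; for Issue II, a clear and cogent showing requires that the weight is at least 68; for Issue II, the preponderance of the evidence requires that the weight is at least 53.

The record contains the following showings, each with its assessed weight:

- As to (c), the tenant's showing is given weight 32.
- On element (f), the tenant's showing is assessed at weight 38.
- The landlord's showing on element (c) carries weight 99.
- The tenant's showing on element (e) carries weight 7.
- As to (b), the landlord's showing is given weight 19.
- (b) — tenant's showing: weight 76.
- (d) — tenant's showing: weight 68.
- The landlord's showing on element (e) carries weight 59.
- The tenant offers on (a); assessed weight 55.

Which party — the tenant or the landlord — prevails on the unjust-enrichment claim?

— Issue I —
Stage I.1 (tenant, the balance of probabilities, weight is at least 55): (a) 55 ≥ 55 — meets; (b) net 76−19=57 ≥ 55 — meets.
  The tenant carries Stage I.1; the landlord now bears the burden.
Stage I.2 (landlord, a heightened civil standard, weight is at least 69): (c) net 99−32=67 < 69 — fails.
  Not every element is met, so the landlord fails to carry Stage I.2.
The analysis ends at Stage I.2; the tenant prevails on this issue.
— Issue II —
At Stage II.1 the tenant must meet a clear and cogent showing (weight is at least 68): on (d) the weight is 68, ≥ 68, so (d) meets the standard.
  The tenant carries Stage II.1; the landlord now bears the burden.
At Stage II.2 the landlord must meet the preponderance of the evidence (weight is at least 53): on (e) the weight is 59 less the opposing 7 gives net 52, < 53, so (e) does not meet the standard.
  Stage II.2 not carried; the landlord fails its burden.
The analysis ends at Stage II.2; the tenant prevails on this issue.
Per-issue: Issue I → tenant; Issue II → tenant. The tenant must prevail on at least one issue; overall, the tenant prevails.

tenant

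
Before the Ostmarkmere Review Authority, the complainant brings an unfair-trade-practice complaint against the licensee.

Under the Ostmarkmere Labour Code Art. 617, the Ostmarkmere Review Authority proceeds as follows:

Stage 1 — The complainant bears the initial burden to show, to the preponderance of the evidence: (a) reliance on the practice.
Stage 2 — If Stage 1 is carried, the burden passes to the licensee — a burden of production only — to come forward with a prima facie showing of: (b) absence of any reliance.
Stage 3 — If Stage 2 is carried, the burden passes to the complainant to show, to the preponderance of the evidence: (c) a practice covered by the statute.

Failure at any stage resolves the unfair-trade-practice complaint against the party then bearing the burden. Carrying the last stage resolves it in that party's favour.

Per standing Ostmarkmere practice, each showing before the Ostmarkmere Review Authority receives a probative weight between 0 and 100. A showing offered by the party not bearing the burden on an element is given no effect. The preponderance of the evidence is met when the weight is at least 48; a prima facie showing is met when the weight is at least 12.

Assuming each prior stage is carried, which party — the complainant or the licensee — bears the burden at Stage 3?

Stage 3's rule assigns the burden to the complainant (to the preponderance of the evidence).

complainant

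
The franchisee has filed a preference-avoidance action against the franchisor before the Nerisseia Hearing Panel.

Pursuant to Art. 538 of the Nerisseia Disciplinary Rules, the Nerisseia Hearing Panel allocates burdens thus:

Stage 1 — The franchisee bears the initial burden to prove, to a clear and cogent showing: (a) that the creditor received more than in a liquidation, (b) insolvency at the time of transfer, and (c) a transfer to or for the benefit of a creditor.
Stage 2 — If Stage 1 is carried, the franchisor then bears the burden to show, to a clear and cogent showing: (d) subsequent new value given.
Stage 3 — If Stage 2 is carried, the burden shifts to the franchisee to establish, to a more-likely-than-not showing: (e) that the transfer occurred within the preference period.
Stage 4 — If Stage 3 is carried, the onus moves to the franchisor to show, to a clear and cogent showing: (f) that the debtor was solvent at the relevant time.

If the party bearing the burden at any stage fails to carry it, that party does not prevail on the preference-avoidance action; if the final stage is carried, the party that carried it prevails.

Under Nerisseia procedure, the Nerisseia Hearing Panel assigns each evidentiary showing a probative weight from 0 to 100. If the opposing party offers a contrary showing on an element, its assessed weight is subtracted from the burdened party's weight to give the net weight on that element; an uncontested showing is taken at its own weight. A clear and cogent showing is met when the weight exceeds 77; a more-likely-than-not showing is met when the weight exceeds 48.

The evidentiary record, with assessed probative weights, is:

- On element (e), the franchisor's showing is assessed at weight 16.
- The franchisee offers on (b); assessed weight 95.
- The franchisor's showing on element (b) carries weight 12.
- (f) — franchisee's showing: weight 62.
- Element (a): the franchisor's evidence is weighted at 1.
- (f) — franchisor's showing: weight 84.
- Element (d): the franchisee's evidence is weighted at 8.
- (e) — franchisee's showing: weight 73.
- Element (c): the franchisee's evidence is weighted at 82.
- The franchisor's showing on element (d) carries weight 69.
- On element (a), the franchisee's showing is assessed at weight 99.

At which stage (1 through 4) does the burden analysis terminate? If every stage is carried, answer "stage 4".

At Stage 1 the franchisee must meet a clear and cogent showing (weight exceeds 77): on (a) the weight is 99 less the opposing 1 gives net 98, which does exceed 77, so (a) meets the standard; on (b) the weight is 95 less the opposing 12 gives net 83, > 77, so (b) meets the standard; on (c) the weight is 82, which does exceed 77, so (c) meets the standard.
  Stage 1 is satisfied; the onus moves to the franchisor.
At Stage 2 the franchisor must meet a clear and cogent showing (weight exceeds 77): on (d) the weight is 69 less the opposing 8 gives net 61, ≤ 77, so (d) does not meet the standard.
  Stage 2 not carried; the franchisor fails its burden.
The franchisee prevails.

stage 2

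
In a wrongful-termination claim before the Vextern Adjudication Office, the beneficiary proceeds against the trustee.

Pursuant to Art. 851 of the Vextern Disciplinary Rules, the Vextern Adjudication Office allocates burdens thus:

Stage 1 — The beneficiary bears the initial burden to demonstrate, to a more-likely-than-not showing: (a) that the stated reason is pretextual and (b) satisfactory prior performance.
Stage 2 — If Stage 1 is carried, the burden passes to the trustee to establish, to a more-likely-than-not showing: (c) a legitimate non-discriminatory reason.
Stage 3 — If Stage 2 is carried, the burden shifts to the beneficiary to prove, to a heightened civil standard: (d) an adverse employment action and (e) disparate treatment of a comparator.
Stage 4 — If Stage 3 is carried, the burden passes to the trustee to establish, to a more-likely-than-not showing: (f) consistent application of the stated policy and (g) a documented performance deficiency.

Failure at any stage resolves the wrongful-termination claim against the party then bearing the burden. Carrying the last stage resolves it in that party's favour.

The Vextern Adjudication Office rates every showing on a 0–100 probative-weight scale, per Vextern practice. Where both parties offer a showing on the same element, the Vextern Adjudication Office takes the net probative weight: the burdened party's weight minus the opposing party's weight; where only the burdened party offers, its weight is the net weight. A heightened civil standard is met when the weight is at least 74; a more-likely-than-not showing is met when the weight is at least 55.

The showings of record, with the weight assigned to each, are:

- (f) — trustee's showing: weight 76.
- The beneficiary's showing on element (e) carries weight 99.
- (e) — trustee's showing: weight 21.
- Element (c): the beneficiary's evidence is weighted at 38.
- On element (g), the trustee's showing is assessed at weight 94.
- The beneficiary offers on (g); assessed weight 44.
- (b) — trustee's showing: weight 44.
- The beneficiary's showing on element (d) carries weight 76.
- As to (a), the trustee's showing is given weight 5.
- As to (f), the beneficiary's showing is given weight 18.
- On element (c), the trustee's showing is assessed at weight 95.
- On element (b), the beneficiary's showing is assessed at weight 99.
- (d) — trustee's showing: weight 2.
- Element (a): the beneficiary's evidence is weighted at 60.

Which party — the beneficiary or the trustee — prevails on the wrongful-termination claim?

beneficiary

At Stage 1 the beneficiary must meet a more-likely-than-not showing (weight is at least 55): on (a) the weight is 60 less the opposing 5 gives net 55, which does reach 55, so (a) meets the standard; on (b) the weight is 99 less the opposing 44 gives net 55, which does reach 55, so (b) meets the standard.
  Stage 1 is satisfied; the onus moves to the trustee.
At Stage 2 the trustee must meet a more-likely-than-not showing (weight is at least 55): on (c) the weight is 95 less the opposing 38 gives net 57, which does reach 55, so (c) meets the standard.
  The trustee carries Stage 2; the beneficiary now bears the burden.
At Stage 3 the beneficiary must meet a heightened civil standard (weight is at least 74): on (d) the weight is 76 less the opposing 2 gives net 74, ≥ 74, so (d) meets the standard; on (e) the weight is 99 less the opposing 21 gives net 78, ≥ 74, so (e) meets the standard.
  The beneficiary carries Stage 3; the trustee now bears the burden.
At Stage 4 the trustee must meet a more-likely-than-not showing (weight is at least 55): on (f) the weight is 76 less the opposing 18 gives net 58, ≥ 55, so (f) meets the standard; on (g) the weight is 94 less the opposing 44 gives net 50, < 55, so (g) does not meet the standard.
  Stage 4 not carried; the trustee fails its burden.
So the beneficiary prevails.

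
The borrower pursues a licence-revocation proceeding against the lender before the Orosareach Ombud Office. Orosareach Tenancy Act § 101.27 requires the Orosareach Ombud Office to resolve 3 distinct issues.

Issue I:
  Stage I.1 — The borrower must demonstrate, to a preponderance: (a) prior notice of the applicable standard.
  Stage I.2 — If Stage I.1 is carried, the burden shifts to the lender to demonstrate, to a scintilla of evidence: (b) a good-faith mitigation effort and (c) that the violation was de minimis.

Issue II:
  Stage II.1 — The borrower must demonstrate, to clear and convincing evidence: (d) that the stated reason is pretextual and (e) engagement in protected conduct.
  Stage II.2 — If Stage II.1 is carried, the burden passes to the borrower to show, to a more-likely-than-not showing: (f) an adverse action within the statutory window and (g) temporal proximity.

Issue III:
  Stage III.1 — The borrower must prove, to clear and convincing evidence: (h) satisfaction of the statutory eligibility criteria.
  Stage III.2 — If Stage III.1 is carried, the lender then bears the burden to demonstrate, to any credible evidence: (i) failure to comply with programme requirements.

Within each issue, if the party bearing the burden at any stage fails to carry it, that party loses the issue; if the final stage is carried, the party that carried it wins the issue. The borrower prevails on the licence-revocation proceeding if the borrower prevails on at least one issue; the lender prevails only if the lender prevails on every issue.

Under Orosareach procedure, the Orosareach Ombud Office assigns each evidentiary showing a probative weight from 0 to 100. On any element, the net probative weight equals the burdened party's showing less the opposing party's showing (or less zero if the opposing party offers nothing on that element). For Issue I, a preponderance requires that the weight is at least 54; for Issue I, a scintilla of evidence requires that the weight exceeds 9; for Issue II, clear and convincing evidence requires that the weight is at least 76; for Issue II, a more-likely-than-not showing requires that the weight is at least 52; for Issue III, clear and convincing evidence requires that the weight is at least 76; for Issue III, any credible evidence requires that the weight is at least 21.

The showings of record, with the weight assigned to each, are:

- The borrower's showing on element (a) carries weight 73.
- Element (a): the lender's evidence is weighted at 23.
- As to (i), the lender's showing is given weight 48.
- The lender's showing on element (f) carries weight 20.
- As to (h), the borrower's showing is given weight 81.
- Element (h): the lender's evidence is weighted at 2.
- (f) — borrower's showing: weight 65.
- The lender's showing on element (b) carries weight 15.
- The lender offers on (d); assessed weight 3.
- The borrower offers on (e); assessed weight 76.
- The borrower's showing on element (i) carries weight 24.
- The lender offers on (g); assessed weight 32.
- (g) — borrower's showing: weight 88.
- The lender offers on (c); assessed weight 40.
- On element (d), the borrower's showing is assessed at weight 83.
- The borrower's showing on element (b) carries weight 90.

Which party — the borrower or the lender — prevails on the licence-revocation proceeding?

lender

— Issue I —
Stage I.1 (borrower, a preponderance, weight is at least 54): (a) net 73−23=50 < 54 — fails.
  The borrower does not carry Stage I.1.
So the lender prevails on this issue.
— Issue II —
At Stage II.1 the borrower must meet clear and convincing evidence (weight is at least 76): on (d) the weight is 83 less the opposing 3 gives net 80, ≥ 76, so (d) meets the standard; on (e) the weight is 76, which does reach 76, so (e) meets the standard.
  All elements met. The borrower retains the burden for Stage II.2.
At Stage II.2 the borrower must meet a more-likely-than-not showing (weight is at least 52): on (f) the weight is 65 less the opposing 20 gives net 45, which does not reach 52, so (f) does not meet the standard; on (g) the weight is 88 less the opposing 32 gives net 56, which does reach 52, so (g) meets the standard.
  Not every element is met, so the borrower fails to carry Stage II.2.
The analysis ends at Stage II.2; the lender prevails on this issue.
— Issue III —
Stage III.1 (borrower, clear and convincing evidence, weight is at least 76): (h) net 81−2=79 ≥ 76 — meets.
  Stage III.1 carried; the burden shifts to the lender.
Stage III.2 (lender, any credible evidence, weight is at least 21): (i) net 48−24=24 ≥ 21 — meets.
  The lender carries the last stage.
All stages carried — the lender prevails on this issue.
Per-issue: Issue I → lender; Issue II → lender; Issue III → lender. The borrower must prevail on at least one issue; overall, the lender prevails.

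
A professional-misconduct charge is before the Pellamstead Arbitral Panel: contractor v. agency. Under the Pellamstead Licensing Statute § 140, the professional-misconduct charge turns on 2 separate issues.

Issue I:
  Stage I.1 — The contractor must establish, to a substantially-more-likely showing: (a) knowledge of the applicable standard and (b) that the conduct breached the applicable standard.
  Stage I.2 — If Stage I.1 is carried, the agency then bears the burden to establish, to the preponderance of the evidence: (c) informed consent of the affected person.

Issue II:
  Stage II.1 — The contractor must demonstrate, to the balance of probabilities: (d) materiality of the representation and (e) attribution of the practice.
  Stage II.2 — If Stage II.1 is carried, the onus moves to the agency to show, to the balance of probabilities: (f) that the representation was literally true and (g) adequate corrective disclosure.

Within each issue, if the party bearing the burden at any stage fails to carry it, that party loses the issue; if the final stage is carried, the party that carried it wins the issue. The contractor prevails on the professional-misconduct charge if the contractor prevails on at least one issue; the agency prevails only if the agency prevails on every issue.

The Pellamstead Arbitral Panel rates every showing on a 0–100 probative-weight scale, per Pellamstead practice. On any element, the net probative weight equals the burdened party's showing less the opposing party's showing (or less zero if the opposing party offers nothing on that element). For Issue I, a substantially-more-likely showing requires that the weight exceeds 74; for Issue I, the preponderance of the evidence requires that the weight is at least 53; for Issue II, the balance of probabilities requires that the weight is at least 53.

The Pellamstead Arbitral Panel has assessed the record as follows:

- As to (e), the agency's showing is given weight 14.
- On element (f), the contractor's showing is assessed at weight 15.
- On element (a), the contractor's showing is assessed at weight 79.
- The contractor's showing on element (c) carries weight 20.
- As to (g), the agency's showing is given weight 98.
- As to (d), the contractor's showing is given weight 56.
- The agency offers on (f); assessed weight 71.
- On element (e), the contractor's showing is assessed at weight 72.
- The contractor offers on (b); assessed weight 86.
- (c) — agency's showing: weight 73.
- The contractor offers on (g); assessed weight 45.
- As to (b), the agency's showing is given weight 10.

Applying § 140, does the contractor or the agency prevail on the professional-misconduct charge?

agency

— Issue I —
Stage I.1 — burden on contractor; standard: a substantially-more-likely showing (weight exceeds 74).
    (a): 79 > 74 [met]
    (b): 86 − 10 = 76 > 74 [met]
  All elements met. The burden passes to the agency.
Stage I.2 — burden on agency; standard: the preponderance of the evidence (weight is at least 53).
    (c): 73 − 20 = 53 ≥ 53 [met]
  All elements met at the final stage.
All stages carried — the agency prevails on this issue.
— Issue II —
At Stage II.1 the contractor must meet the balance of probabilities (weight is at least 53): on (d) the weight is 56, ≥ 53, so (d) meets the standard; on (e) the weight is 72 less the opposing 14 gives net 58, ≥ 53, so (e) meets the standard.
  All elements met. The burden passes to the agency.
At Stage II.2 the agency must meet the balance of probabilities (weight is at least 53): on (f) the weight is 71 less the opposing 15 gives net 56, which does reach 53, so (f) meets the standard; on (g) the weight is 98 less the opposing 45 gives net 53, ≥ 53, so (g) meets the standard.
  All elements met at the final stage.
All stages carried — the agency prevails on this issue.
Per-issue: Issue I → agency; Issue II → agency. The contractor must prevail on at least one issue; overall, the agency prevails.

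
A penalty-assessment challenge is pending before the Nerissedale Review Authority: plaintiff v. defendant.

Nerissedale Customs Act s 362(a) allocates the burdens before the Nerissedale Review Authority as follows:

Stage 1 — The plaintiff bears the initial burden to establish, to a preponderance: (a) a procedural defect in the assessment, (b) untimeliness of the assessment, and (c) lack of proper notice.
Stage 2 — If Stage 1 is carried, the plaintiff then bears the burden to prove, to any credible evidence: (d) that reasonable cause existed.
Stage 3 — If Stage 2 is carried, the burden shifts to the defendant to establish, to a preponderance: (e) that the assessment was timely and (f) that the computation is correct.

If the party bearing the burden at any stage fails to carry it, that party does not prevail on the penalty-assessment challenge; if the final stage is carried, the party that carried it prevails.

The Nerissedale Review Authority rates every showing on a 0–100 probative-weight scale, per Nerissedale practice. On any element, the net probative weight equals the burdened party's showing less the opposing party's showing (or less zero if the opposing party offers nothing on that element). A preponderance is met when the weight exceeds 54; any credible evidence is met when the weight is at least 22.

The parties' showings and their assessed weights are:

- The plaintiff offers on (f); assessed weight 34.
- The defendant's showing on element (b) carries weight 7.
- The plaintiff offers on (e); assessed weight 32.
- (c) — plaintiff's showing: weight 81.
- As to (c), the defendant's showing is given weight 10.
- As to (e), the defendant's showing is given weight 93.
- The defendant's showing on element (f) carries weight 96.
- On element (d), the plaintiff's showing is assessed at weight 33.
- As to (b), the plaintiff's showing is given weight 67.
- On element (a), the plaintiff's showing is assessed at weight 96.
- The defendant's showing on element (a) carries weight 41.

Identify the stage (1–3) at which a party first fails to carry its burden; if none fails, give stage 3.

stage 3

Stage 1 (plaintiff, a preponderance, weight exceeds 54): (a) net 96−41=55 > 54 — meets; (b) net 67−7=60 > 54 — meets; (c) net 81−10=71 > 54 — meets.
  Stage 1 carried; the burden remains with the plaintiff.
Stage 2 (plaintiff, any credible evidence, weight is at least 22): (d) 33 ≥ 22 — meets.
  Stage 2 is satisfied; the onus moves to the defendant.
Stage 3 (defendant, a preponderance, weight exceeds 54): (e) net 93−32=61 > 54 — meets; (f) net 96−34=62 > 54 — meets.
  All elements met at the final stage.
All stages carried — the defendant prevails.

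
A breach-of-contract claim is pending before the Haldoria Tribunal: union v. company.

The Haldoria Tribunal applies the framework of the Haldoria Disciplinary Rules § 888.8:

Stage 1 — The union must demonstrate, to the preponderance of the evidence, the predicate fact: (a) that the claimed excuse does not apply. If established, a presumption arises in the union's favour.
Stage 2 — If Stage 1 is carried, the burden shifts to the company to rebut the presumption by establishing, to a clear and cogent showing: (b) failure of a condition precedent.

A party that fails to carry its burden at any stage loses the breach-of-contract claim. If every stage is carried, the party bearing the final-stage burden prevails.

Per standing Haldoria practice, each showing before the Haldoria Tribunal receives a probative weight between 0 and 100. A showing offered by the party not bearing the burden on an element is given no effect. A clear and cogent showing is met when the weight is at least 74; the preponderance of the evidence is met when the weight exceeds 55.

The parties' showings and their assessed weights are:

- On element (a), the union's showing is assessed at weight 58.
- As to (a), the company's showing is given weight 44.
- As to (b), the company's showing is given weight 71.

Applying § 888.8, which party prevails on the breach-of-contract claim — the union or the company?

union

At Stage 1 the union must meet the preponderance of the evidence (weight exceeds 55): on (a) the weight is 58 (the company's 44 is given no effect), which does exceed 55, so (a) meets the standard.
  Stage 1 is satisfied; the onus moves to the company.
At Stage 2 the company must meet a clear and cogent showing (weight is at least 74): on (b) the weight is 71, which does not reach 74, so (b) does not meet the standard.
  Stage 2 not carried; the company fails its burden.
So the union prevails.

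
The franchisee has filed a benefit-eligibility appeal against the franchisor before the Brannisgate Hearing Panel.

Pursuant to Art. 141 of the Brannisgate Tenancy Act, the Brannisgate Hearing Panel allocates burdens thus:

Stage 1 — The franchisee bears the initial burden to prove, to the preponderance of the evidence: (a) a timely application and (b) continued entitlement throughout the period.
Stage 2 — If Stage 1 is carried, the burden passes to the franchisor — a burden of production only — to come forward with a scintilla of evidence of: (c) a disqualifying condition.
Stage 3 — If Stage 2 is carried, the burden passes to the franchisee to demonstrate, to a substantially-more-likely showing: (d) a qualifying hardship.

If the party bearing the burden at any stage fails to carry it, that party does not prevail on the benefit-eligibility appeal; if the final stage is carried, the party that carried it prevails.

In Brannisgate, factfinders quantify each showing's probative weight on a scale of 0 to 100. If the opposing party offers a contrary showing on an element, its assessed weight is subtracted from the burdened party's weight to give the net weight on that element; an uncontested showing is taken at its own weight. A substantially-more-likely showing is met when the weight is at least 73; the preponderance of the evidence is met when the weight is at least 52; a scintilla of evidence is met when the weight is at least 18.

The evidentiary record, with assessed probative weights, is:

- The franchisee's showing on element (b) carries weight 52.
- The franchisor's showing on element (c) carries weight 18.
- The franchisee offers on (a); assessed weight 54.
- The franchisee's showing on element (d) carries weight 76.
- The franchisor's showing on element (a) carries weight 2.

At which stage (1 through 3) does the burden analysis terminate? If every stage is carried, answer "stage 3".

Stage 1 — burden on franchisee; standard: the preponderance of the evidence (weight is at least 52).
    (a): 54 − 2 = 52 ≥ 52 [met]
    (b): 52 ≥ 52 [met]
  The franchisee carries Stage 1; the franchisor now bears the burden.
Stage 2 — burden on franchisor; standard: a scintilla of evidence (weight is at least 18).
    (c): 18 ≥ 18 [met]
  Stage 2 is satisfied; the onus moves to the franchisee.
Stage 3 — burden on franchisee; standard: a substantially-more-likely showing (weight is at least 73).
    (d): 76 ≥ 73 [met]
  The franchisee carries the last stage.
With every stage satisfied, the franchisee prevails.

stage 3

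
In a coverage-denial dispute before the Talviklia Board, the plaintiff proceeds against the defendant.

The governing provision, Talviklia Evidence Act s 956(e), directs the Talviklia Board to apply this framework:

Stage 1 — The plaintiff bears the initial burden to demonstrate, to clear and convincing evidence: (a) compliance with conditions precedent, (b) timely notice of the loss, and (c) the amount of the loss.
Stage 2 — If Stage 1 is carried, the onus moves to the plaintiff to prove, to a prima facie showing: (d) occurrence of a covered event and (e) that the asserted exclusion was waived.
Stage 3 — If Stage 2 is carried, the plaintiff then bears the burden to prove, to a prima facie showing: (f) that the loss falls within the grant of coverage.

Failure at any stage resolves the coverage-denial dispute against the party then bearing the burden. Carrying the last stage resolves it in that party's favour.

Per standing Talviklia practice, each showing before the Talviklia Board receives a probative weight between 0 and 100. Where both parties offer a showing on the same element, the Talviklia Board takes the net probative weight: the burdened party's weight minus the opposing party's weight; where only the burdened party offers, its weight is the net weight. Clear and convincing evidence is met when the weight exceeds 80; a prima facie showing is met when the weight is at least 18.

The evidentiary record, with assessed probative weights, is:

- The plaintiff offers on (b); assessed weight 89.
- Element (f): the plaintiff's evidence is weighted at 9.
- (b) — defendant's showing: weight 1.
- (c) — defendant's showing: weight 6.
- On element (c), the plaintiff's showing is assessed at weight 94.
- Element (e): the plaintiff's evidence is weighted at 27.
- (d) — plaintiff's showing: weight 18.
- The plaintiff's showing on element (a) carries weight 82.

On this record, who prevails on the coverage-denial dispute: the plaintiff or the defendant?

defendant

Stage 1 (plaintiff, clear and convincing evidence, weight exceeds 80): (a) 82 > 80 — meets; (b) net 89−1=88 > 80 — meets; (c) net 94−6=88 > 80 — meets.
  All elements met. The plaintiff retains the burden for Stage 2.
Stage 2 (plaintiff, a prima facie showing, weight is at least 18): (d) 18 ≥ 18 — meets; (e) 27 ≥ 18 — meets.
  Stage 2 is satisfied; the plaintiff continues to bear the burden.
Stage 3 (plaintiff, a prima facie showing, weight is at least 18): (f) 9 < 18 — fails.
  Stage 3 not carried; the plaintiff fails its burden.
So the defendant prevails.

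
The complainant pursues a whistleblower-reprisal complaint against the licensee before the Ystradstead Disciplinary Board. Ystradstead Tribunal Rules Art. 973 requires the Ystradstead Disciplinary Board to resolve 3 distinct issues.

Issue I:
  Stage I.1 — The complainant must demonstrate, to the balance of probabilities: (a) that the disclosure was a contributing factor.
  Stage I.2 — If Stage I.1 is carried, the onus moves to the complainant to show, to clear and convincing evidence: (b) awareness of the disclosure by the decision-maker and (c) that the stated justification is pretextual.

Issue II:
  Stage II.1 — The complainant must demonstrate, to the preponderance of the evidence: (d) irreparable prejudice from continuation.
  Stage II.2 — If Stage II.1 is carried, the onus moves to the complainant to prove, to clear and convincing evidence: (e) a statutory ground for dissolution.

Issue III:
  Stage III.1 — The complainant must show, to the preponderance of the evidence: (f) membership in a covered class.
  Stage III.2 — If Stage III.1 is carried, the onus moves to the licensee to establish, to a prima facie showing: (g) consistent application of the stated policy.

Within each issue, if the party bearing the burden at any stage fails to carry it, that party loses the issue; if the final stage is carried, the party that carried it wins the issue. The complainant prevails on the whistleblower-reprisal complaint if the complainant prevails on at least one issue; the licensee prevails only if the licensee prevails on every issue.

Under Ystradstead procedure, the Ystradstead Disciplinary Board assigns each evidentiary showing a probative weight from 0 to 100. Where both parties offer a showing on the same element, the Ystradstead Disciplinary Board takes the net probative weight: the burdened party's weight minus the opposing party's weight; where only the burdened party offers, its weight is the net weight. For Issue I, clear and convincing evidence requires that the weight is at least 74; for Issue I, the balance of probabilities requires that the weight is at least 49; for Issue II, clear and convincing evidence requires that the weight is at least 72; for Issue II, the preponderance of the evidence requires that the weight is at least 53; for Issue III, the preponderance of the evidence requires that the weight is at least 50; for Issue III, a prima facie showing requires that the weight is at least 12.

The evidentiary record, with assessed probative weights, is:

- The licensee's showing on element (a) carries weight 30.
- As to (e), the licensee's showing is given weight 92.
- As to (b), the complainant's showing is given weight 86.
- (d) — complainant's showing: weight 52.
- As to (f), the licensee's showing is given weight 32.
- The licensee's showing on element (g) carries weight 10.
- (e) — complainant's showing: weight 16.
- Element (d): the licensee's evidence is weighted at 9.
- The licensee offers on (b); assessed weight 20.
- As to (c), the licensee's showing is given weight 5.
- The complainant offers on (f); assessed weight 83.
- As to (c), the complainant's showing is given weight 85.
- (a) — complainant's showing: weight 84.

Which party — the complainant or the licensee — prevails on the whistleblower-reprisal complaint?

complainant

— Issue I —
Stage I.1 (complainant, the balance of probabilities, weight is at least 49): (a) net 84−30=54 ≥ 49 — meets.
  All elements met. The complainant retains the burden for Stage I.2.
Stage I.2 (complainant, clear and convincing evidence, weight is at least 74): (b) net 86−20=66 < 74 — fails; (c) net 85−5=80 ≥ 74 — meets.
  The complainant does not carry Stage I.2.
So the licensee prevails on this issue.
— Issue II —
At Stage II.1 the complainant must meet the preponderance of the evidence (weight is at least 53): on (d) the weight is 52 less the opposing 9 gives net 43, which does not reach 53, so (d) does not meet the standard.
  Not every element is met, so the complainant fails to carry Stage II.1.
The licensee prevails on this issue.
— Issue III —
Stage III.1 — burden on complainant; standard: the preponderance of the evidence (weight is at least 50).
    (f): 83 − 32 = 51 ≥ 50 [met]
  All elements met. The burden passes to the licensee.
Stage III.2 — burden on licensee; standard: a prima facie showing (weight is at least 12).
    (g): 10 < 12 [not met]
  Not every element is met, so the licensee fails to carry Stage III.2.
The complainant prevails on this issue.
Per-issue: Issue I → licensee; Issue II → licensee; Issue III → complainant. The complainant must prevail on at least one issue; overall, the complainant prevails.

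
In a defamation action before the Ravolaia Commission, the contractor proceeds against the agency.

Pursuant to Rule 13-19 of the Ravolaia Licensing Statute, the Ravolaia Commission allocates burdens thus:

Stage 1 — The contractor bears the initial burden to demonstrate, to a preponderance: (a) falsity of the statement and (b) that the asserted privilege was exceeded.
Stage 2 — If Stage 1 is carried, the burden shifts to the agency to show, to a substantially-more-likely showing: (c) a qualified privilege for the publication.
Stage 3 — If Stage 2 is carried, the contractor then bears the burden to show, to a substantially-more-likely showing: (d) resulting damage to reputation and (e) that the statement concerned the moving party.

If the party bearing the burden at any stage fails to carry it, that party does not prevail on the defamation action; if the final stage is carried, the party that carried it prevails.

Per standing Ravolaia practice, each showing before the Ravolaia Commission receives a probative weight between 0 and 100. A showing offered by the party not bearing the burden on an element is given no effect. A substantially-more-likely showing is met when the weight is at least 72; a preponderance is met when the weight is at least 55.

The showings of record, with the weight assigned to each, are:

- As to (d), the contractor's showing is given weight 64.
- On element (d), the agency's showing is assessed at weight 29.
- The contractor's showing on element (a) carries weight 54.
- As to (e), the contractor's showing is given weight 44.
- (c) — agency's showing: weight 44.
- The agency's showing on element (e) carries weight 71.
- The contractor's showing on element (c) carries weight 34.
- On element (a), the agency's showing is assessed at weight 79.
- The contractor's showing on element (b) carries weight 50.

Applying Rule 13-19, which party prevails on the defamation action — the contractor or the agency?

At Stage 1 the contractor must meet a preponderance (weight is at least 55): on (a) the weight is 54 (the agency's 79 is given no effect), < 55, so (a) does not meet the standard; on (b) the weight is 50, which does not reach 55, so (b) does not meet the standard.
  Not every element is met, so the contractor fails to carry Stage 1.
The analysis ends at Stage 1; the agency prevails.

agency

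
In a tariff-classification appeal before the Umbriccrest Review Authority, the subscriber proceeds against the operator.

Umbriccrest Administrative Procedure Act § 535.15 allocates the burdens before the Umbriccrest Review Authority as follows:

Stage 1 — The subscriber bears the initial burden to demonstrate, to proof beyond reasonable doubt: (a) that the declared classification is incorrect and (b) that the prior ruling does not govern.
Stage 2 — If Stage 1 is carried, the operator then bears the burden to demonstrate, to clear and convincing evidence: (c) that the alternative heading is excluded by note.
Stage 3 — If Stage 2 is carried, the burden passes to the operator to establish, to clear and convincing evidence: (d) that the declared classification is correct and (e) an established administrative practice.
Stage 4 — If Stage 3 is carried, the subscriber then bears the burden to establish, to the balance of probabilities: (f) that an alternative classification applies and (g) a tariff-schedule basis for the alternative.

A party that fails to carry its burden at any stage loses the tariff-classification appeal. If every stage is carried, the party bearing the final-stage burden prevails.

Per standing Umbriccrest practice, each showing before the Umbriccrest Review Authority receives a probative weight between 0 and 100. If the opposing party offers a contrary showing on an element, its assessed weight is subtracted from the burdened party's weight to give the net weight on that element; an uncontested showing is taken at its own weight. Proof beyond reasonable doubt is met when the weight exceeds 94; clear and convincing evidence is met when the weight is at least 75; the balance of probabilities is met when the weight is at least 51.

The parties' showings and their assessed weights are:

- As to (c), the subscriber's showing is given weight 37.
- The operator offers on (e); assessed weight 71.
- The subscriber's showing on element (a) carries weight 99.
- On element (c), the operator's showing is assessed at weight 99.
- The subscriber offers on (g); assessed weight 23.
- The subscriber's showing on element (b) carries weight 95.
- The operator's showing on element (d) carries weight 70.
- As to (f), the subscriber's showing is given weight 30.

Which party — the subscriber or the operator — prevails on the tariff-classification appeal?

Stage 1 (subscriber, proof beyond reasonable doubt, weight exceeds 94): (a) 99 > 94 — meets; (b) 95 > 94 — meets.
  Stage 1 is satisfied; the onus moves to the operator.
Stage 2 (operator, clear and convincing evidence, weight is at least 75): (c) net 99−37=62 < 75 — fails.
  The operator does not carry Stage 2.
The analysis ends at Stage 2; the subscriber prevails.

subscriber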